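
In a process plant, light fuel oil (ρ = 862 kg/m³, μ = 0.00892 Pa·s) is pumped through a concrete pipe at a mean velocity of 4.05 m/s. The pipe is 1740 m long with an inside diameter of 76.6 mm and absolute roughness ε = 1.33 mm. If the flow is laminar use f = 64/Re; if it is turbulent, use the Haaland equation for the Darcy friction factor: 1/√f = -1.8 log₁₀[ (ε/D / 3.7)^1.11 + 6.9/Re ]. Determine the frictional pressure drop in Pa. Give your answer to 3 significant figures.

Reynolds number Re = ρVD/μ = 862 · 4.05 · 0.0766 / 0.00892 = 2.998e+04.
Re > 4000 → turbulent. Relative roughness ε/D = 0.00133/0.0766 = 0.0174. Haaland: 1/√f = -1.8 log₁₀[(0.0174/3.7)^1.11 + 6.9/2.998e+04] = -1.8 log₁₀[0.0026 + 0.00023] = 4.586, so f = 0.04754.
Darcy-Weisbach: ΔP = f(L/D)(ρV²/2) = 0.04754·(1740/0.0766)·(862·4.05²/2) = 0.04754·2.272e+04·7069 = 7.635e+06 Pa.

ΔP ≈ 7.63×10^6 Pa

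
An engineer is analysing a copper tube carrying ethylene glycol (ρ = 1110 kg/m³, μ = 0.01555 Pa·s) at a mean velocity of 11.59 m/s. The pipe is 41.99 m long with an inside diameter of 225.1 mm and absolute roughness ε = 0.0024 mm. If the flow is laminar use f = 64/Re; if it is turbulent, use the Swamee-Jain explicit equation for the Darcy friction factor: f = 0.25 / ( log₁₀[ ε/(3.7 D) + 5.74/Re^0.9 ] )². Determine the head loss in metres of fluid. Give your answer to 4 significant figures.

h_f ≈ 20.24 m

Reynolds number Re = ρVD/μ = 1110 · 11.59 · 0.2251 / 0.0155 = 1.862e+05.
Re > 4000 → turbulent. Relative roughness ε/D = 2.4e-06/0.2251 = 1.07e-05. Swamee-Jain: f = 0.25/(log₁₀[1.07e-05/3.7 + 5.74/1.862e+05^0.9])² = 0.25/(log₁₀[2.88e-06 + 0.000104])² = 0.25/(-3.972)² = 0.01584.
Darcy-Weisbach: ΔP = f(L/D)(ρV²/2) = 0.01584·(41.99/0.2251)·(1110·11.59²/2) = 0.01584·186.5·7.455e+04 = 2.203e+05 Pa.
Head loss h_f = ΔP/(ρg) = 2.203e+05/(1110·9.81) = 20.24 m.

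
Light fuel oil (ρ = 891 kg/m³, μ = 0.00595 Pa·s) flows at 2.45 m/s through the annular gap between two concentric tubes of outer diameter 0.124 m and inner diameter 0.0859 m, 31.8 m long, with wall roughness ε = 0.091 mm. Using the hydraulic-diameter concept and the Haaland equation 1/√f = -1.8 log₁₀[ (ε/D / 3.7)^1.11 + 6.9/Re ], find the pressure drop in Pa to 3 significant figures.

ΔP ≈ 71400 Pa

Hydraulic diameter D_h = 4A/P = D_o - D_i = 0.124 - 0.0859 = 0.0381 m.
Re = ρVD_h/μ = 891·2.45·0.0381/0.00595 = 1.398e+04.
ε/D_h = 9.1e-05/0.0381 = 0.00239; Haaland gives 1/√f = -1.8 log₁₀[0.000288+0.000494] = 5.593, so f = 0.03197.
ΔP = f(L/D_h)(ρV²/2) = 0.03197·31.8/0.0381·2674 = 7.135e+04 Pa.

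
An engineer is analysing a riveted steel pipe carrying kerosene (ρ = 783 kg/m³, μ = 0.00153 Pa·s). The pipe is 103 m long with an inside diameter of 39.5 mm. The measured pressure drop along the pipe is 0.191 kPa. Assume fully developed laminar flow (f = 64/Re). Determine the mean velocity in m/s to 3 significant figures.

For laminar flow, f = 64/Re with Re = ρVD/μ, so Darcy-Weisbach reduces to ΔP = 32μLV/D². Solving for V: V = ΔP·D²/(32μL) = 191·(0.0395)²/(32·0.00153·103) = 0.05909 m/s.
Check: Re = ρVD/μ = 783·0.05909·0.0395/0.00153 = 1195 < 2300, so the laminar assumption holds.

V ≈ 0.0591 m/s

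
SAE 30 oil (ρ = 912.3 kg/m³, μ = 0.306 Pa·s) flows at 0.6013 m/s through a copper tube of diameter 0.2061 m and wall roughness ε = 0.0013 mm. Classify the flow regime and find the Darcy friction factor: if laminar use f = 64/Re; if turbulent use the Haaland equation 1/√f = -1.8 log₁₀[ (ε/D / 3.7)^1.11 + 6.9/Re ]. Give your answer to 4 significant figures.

f ≈ 0.1732

Re = ρVD/μ = 912.3·0.6013·0.2061/0.306 = 369.5.
Re < 2300 → laminar, so f = 64/Re = 0.1732 (roughness is irrelevant in laminar flow).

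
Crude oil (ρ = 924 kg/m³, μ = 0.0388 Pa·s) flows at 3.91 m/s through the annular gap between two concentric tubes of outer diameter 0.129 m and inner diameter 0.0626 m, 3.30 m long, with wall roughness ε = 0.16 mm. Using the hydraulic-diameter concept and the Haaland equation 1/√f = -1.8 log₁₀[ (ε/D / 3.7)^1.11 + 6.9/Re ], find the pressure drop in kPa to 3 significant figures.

Hydraulic diameter D_h = 4A/P = D_o - D_i = 0.129 - 0.0626 = 0.0664 m.
Re = ρVD_h/μ = 924·3.91·0.0664/0.0388 = 6183.
ε/D_h = 0.00016/0.0664 = 0.00241; Haaland gives 1/√f = -1.8 log₁₀[0.000291+0.00112] = 5.133, so f = 0.03795.
ΔP = f(L/D_h)(ρV²/2) = 0.03795·3.3/0.0664·7063 = 1.332e+04 Pa.
ΔP = 13.3 kPa.

ΔP ≈ 13.3 kPa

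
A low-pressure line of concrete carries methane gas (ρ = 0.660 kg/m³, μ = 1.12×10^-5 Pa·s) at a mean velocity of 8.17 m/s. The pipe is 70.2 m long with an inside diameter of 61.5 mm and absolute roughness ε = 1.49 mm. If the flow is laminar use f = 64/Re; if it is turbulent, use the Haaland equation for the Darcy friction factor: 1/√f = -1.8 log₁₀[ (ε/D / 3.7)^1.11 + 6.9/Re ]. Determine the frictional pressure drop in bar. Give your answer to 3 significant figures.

Reynolds number Re = ρVD/μ = 0.66 · 8.17 · 0.0615 / 1.12e-05 = 2.961e+04.
Re > 4000 → turbulent. Relative roughness ε/D = 0.00149/0.0615 = 0.0242. Haaland: 1/√f = -1.8 log₁₀[(0.0242/3.7)^1.11 + 6.9/2.961e+04] = -1.8 log₁₀[0.00377 + 0.000233] = 4.316, so f = 0.05367.
Darcy-Weisbach: ΔP = f(L/D)(ρV²/2) = 0.05367·(70.2/0.0615)·(0.66·8.17²/2) = 0.05367·1141·22.03 = 1349 Pa.
ΔP = 1349 Pa = 0.0135 bar.

ΔP ≈ 0.0135 bar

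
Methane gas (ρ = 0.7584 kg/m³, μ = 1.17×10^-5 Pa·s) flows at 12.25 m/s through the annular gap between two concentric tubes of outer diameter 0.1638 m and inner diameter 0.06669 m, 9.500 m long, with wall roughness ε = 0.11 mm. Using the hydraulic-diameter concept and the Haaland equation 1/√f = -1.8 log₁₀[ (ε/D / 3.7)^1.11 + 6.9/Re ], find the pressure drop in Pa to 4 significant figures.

Hydraulic diameter D_h = 4A/P = D_o - D_i = 0.1638 - 0.06669 = 0.09711 m.
Re = ρVD_h/μ = 0.7584·12.25·0.09711/1.17e-05 = 7.711e+04.
ε/D_h = 0.00011/0.09711 = 0.00113; Haaland gives 1/√f = -1.8 log₁₀[0.000126+8.95e-05] = 6.601, so f = 0.02295.
ΔP = f(L/D_h)(ρV²/2) = 0.02295·9.5/0.09711·56.9 = 127.8 Pa.

ΔP ≈ 127.8 Pa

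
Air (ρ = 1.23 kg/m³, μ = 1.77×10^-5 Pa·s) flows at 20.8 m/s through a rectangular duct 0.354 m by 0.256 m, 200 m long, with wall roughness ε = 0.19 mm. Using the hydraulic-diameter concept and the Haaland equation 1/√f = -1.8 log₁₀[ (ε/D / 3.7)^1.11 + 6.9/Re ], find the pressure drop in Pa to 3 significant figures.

Hydraulic diameter D_h = 4A/P = 4·(0.354·0.256)/(2·(0.354+0.256)) = 0.3625/1.22 = 0.2971 m.
Re = ρVD_h/μ = 1.23·20.8·0.2971/1.77e-05 = 4.295e+05.
ε/D_h = 0.00019/0.2971 = 0.000639; Haaland gives 1/√f = -1.8 log₁₀[6.66e-05+1.61e-05] = 7.348, so f = 0.01852.
ΔP = f(L/D_h)(ρV²/2) = 0.01852·200/0.2971·266.1 = 3317 Pa.

ΔP ≈ 3320 Pa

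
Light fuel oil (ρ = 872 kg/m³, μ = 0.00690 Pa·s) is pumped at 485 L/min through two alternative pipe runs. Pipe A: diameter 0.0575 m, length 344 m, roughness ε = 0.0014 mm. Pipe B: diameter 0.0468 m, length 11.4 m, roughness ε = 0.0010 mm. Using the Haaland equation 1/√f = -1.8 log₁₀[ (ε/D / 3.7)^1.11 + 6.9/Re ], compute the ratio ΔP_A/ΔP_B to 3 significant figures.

ΔP_A/ΔP_B ≈ 11.3

Pipe A: V = Q/A = 0.008083/0.002597 = 3.113 m/s; Re = 2.262e+04; ε/D = 2.43e-05; Haaland → f = 0.02501; ΔP_A = f(L/D)(ρV²/2) = 6.321e+05 Pa.
Pipe B: V = Q/A = 0.008083/0.00172 = 4.699 m/s; Re = 2.779e+04; ε/D = 2.14e-05; Haaland → f = 0.02378; ΔP_B = f(L/D)(ρV²/2) = 5.577e+04 Pa.
ΔP_A/ΔP_B = 6.321e+05/5.577e+04 = 11.3.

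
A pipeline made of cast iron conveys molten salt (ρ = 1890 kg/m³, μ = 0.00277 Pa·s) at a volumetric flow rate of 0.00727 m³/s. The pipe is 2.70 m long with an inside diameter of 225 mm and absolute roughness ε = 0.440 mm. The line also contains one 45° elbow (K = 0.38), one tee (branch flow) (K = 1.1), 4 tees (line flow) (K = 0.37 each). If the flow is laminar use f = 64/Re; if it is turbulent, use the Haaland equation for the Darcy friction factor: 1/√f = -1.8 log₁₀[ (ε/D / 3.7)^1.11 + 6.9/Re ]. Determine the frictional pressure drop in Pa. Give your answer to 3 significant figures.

ΔP ≈ 104 Pa

Cross-sectional area A = πD²/4 = π(0.225)²/4 = 0.03976 m²; mean velocity V = Q/A = 0.00727/0.03976 = 0.1828 m/s.
Reynolds number Re = ρVD/μ = 1890 · 0.1828 · 0.225 / 0.00277 = 2.807e+04.
Re > 4000 → turbulent. Relative roughness ε/D = 0.00044/0.225 = 0.00196. Haaland: 1/√f = -1.8 log₁₀[(0.00196/3.7)^1.11 + 6.9/2.807e+04] = -1.8 log₁₀[0.00023 + 0.000246] = 5.98, so f = 0.02797.
Total minor-loss coefficient ΣK = 1·0.38 + 1·1.1 + 4·0.37 = 2.96.
ΔP = [f·L/D + ΣK]·(ρV²/2) = [0.02797·2.7/0.225 + 2.96]·(1890·0.1828²/2) = [0.3356 + 2.96]·31.59 = 104.1 Pa.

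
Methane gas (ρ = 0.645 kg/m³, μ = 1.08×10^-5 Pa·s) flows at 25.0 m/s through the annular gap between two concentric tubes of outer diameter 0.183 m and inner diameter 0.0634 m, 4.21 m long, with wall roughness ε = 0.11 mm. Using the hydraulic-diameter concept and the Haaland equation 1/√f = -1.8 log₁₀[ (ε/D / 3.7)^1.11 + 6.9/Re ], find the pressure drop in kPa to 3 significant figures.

Hydraulic diameter D_h = 4A/P = D_o - D_i = 0.183 - 0.0634 = 0.1196 m.
Re = ρVD_h/μ = 0.645·25·0.1196/1.08e-05 = 1.786e+05.
ε/D_h = 0.00011/0.1196 = 0.00092; Haaland gives 1/√f = -1.8 log₁₀[9.98e-05+3.86e-05] = 6.946, so f = 0.02073.
ΔP = f(L/D_h)(ρV²/2) = 0.02073·4.21/0.1196·201.6 = 147.1 Pa.
ΔP = 0.147 kPa.

ΔP ≈ 0.147 kPa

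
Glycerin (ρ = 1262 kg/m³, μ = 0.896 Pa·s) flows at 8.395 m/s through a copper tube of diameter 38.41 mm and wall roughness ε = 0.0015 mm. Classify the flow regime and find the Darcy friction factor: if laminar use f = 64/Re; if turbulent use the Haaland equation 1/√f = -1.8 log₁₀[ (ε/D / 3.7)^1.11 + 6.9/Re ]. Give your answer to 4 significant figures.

f ≈ 0.1409

Re = ρVD/μ = 1262·8.395·0.03841/0.896 = 454.2.
Re < 2300 → laminar, so f = 64/Re = 0.1409 (roughness is irrelevant in laminar flow).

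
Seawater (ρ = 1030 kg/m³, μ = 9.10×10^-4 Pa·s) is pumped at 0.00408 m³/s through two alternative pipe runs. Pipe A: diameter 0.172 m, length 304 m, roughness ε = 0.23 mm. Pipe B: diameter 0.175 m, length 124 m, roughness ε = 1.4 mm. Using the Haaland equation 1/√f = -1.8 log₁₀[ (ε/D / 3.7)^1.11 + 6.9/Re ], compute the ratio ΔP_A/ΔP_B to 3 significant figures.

Pipe A: V = Q/A = 0.00408/0.02324 = 0.1756 m/s; Re = 3.419e+04; ε/D = 0.00134; Haaland → f = 0.0259; ΔP_A = f(L/D)(ρV²/2) = 726.8 Pa.
Pipe B: V = Q/A = 0.00408/0.02405 = 0.1696 m/s; Re = 3.36e+04; ε/D = 0.008; Haaland → f = 0.03711; ΔP_B = f(L/D)(ρV²/2) = 389.6 Pa.
ΔP_A/ΔP_B = 726.8/389.6 = 1.87.

ΔP_A/ΔP_B ≈ 1.87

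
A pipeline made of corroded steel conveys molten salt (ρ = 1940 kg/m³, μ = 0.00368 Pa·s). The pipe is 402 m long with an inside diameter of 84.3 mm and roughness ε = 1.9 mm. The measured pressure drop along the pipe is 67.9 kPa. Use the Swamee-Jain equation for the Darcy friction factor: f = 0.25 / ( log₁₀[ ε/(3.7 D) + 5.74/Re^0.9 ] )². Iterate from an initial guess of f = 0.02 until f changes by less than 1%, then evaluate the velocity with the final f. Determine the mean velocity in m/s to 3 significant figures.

V ≈ 0.526 m/s

Rearranging Darcy-Weisbach: V = √(2·ΔP·D/(f·L·ρ)). With ε/D = 0.0019/0.0843 = 0.0225, iterate starting from f = 0.02:
  f = 0.02 → V = √(2·6.79e+04·0.0843/(0.02·402·1940)) = 0.8567 m/s; Re = ρVD/μ = 3.807e+04; f → 0.05234
  f = 0.05234 → V = 0.5296 m/s; Re = 2.353e+04; f → 0.05308
  f = 0.05308 → V = 0.5259 m/s; Re = 2.337e+04; f → 0.0531
Converged (Δf/f < 1%). With the final f = 0.0531: V = √(2·6.79e+04·0.0843/(0.0531·402·1940)) = 0.5258 m/s.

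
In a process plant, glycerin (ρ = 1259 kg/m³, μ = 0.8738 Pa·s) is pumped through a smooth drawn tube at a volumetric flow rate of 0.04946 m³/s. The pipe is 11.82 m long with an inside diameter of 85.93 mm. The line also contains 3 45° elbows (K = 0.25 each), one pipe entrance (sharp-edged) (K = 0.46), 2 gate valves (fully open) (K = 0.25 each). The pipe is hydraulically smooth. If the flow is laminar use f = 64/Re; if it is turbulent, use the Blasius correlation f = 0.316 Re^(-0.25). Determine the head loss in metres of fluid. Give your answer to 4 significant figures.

h_f ≈ 37.25 m

Cross-sectional area A = πD²/4 = π(0.08593)²/4 = 0.005799 m²; mean velocity V = Q/A = 0.04946/0.005799 = 8.529 m/s.
Reynolds number Re = ρVD/μ = 1259 · 8.529 · 0.08593 / 0.874 = 1056.
Re < 2300 → laminar flow, so f = 64/Re = 64/1056 = 0.06061 (the turbulent correlation is not needed).
Total minor-loss coefficient ΣK = 3·0.25 + 1·0.46 + 2·0.25 = 1.71.
ΔP = [f·L/D + ΣK]·(ρV²/2) = [0.06061·11.82/0.08593 + 1.71]·(1259·8.529²/2) = [8.337 + 1.71]·4.579e+04 = 4.6e+05 Pa.
Head loss h_f = ΔP/(ρg) = 4.6e+05/(1259·9.81) = 37.25 m.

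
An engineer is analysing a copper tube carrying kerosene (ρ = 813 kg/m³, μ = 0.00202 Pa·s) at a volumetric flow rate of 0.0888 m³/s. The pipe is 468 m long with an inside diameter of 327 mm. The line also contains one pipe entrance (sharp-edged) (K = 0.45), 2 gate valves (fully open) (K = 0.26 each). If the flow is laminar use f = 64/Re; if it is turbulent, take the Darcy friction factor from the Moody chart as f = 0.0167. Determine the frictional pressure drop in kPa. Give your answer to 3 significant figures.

ΔP ≈ 11.3 kPa

Cross-sectional area A = πD²/4 = π(0.327)²/4 = 0.08398 m²; mean velocity V = Q/A = 0.0888/0.08398 = 1.057 m/s.
Reynolds number Re = ρVD/μ = 813 · 1.057 · 0.327 / 0.00202 = 1.392e+05.
Re > 4000 → turbulent; use the Moody-chart value f = 0.0167.
Total minor-loss coefficient ΣK = 1·0.45 + 2·0.26 = 0.97.
ΔP = [f·L/D + ΣK]·(ρV²/2) = [0.0167·468/0.327 + 0.97]·(813·1.057²/2) = [23.9 + 0.97]·454.5 = 1.13e+04 Pa.
ΔP = 1.13e+04 Pa = 11.3 kPa.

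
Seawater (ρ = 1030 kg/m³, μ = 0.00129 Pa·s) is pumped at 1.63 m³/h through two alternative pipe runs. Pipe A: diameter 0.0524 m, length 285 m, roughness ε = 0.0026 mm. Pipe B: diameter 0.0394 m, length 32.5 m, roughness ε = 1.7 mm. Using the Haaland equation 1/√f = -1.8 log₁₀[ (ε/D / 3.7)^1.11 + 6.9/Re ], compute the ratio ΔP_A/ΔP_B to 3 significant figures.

Pipe A: V = Q/A = 0.0004528/0.002157 = 0.21 m/s; Re = 8784; ε/D = 4.96e-05; Haaland → f = 0.03206; ΔP_A = f(L/D)(ρV²/2) = 3959 Pa.
Pipe B: V = Q/A = 0.0004528/0.001219 = 0.3714 m/s; Re = 1.168e+04; ε/D = 0.0431; Haaland → f = 0.06923; ΔP_B = f(L/D)(ρV²/2) = 4056 Pa.
ΔP_A/ΔP_B = 3959/4056 = 0.976.

ΔP_A/ΔP_B ≈ 0.976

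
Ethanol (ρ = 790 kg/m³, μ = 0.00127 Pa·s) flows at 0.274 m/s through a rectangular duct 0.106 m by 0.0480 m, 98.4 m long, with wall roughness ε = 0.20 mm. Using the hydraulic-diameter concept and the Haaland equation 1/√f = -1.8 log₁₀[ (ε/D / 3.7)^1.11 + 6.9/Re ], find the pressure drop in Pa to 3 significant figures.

ΔP ≈ 1510 Pa

Hydraulic diameter D_h = 4A/P = 4·(0.106·0.048)/(2·(0.106+0.048)) = 0.02035/0.308 = 0.06608 m.
Re = ρVD_h/μ = 790·0.274·0.06608/0.00127 = 1.126e+04.
ε/D_h = 0.0002/0.06608 = 0.00303; Haaland gives 1/√f = -1.8 log₁₀[0.000374+0.000613] = 5.41, so f = 0.03416.
ΔP = f(L/D_h)(ρV²/2) = 0.03416·98.4/0.06608·29.66 = 1509 Pa.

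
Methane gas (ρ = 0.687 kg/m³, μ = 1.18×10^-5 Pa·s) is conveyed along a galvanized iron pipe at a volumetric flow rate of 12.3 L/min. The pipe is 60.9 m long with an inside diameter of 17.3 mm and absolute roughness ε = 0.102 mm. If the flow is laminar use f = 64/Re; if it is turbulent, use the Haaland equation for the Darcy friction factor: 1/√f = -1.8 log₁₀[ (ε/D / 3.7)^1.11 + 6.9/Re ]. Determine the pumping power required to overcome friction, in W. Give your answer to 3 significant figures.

P ≈ 0.0137 W

Q = 12.3 L/min = 12.3/60000 = 0.000205 m³/s.
Cross-sectional area A = πD²/4 = π(0.0173)²/4 = 0.0002351 m²; mean velocity V = Q/A = 0.000205/0.0002351 = 0.8721 m/s.
Reynolds number Re = ρVD/μ = 0.687 · 0.8721 · 0.0173 / 1.18e-05 = 878.4.
Re < 2300 → laminar flow, so f = 64/Re = 64/878.4 = 0.07286 (the turbulent correlation is not needed).
Darcy-Weisbach: ΔP = f(L/D)(ρV²/2) = 0.07286·(60.9/0.0173)·(0.687·0.8721²/2) = 0.07286·3520·0.2613 = 67.01 Pa.
Pumping power P = QΔP = 0.000205·67.01 = 0.01374 W = 0.0137 W.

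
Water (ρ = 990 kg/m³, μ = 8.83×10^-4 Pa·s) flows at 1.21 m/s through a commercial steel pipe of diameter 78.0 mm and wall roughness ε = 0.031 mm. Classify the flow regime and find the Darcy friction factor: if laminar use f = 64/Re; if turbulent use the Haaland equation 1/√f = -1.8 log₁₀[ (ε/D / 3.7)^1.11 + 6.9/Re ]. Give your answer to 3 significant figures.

Re = ρVD/μ = 990·1.21·0.078/0.000883 = 1.058e+05.
Re > 4000 → turbulent. ε/D = 3.1e-05/0.078 = 0.000397; Haaland: 1/√f = -1.8 log₁₀[3.93e-05 + 6.52e-05] = 7.165, so f = 0.01948.

f ≈ 0.0195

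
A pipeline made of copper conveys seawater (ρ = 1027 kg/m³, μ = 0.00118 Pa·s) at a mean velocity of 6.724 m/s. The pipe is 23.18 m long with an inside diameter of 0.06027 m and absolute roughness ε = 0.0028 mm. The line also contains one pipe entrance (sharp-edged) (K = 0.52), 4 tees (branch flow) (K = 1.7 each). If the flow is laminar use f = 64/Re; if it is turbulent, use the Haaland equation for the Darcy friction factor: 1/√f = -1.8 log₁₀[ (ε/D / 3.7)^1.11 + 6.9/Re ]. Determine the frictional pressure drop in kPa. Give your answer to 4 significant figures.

ΔP ≈ 298.2 kPa

Reynolds number Re = ρVD/μ = 1027 · 6.724 · 0.06027 / 0.00118 = 3.527e+05.
Re > 4000 → turbulent. Relative roughness ε/D = 2.8e-06/0.06027 = 4.65e-05. Haaland: 1/√f = -1.8 log₁₀[(4.65e-05/3.7)^1.11 + 6.9/3.527e+05] = -1.8 log₁₀[3.63e-06 + 1.96e-05] = 8.342, so f = 0.01437.
Total minor-loss coefficient ΣK = 1·0.52 + 4·1.7 = 7.32.
ΔP = [f·L/D + ΣK]·(ρV²/2) = [0.01437·23.18/0.06027 + 7.32]·(1027·6.724²/2) = [5.526 + 7.32]·2.322e+04 = 2.982e+05 Pa.
ΔP = 2.982e+05 Pa = 298.2 kPa.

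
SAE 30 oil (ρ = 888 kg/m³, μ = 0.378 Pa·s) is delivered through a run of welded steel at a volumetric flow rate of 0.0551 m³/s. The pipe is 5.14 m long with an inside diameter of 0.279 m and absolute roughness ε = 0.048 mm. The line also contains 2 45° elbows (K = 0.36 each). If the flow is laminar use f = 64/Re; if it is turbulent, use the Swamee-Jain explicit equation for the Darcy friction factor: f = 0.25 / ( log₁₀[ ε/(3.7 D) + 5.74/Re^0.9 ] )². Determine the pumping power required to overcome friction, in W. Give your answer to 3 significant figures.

P ≈ 54.0 W

Cross-sectional area A = πD²/4 = π(0.279)²/4 = 0.06114 m²; mean velocity V = Q/A = 0.0551/0.06114 = 0.9013 m/s.
Reynolds number Re = ρVD/μ = 888 · 0.9013 · 0.279 / 0.378 = 590.7.
Re < 2300 → laminar flow, so f = 64/Re = 64/590.7 = 0.1083 (the turbulent correlation is not needed).
Total minor-loss coefficient ΣK = 2·0.36 = 0.72.
ΔP = [f·L/D + ΣK]·(ρV²/2) = [0.1083·5.14/0.279 + 0.72]·(888·0.9013²/2) = [1.996 + 0.72]·360.7 = 979.5 Pa.
Pumping power P = QΔP = 0.0551·979.5 = 53.97 W = 54.0 W.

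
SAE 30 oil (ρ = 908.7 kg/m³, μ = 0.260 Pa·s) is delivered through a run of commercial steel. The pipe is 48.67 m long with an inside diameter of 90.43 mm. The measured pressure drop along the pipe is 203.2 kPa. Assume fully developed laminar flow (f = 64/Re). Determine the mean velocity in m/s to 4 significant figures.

For laminar flow, f = 64/Re with Re = ρVD/μ, so Darcy-Weisbach reduces to ΔP = 32μLV/D². Solving for V: V = ΔP·D²/(32μL) = 2.032e+05·(0.09043)²/(32·0.26·48.67) = 4.104 m/s.
Check: Re = ρVD/μ = 908.7·4.104·0.09043/0.26 = 1297 < 2300, so the laminar assumption holds.

V ≈ 4.104 m/s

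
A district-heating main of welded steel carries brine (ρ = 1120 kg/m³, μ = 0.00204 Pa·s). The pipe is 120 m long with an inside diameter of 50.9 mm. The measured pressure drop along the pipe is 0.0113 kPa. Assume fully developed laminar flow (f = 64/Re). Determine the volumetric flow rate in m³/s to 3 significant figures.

Q ≈ 7.60×10^-6 m³/s

For laminar flow, f = 64/Re with Re = ρVD/μ, so Darcy-Weisbach reduces to ΔP = 32μLV/D². Solving for V: V = ΔP·D²/(32μL) = 11.3·(0.0509)²/(32·0.00204·120) = 0.003737 m/s.
Check: Re = ρVD/μ = 1120·0.003737·0.0509/0.00204 = 104.4 < 2300, so the laminar assumption holds.
Q = V·A = 0.003737·(π/4·0.0509²) = 7.605e-06 m³/s = 7.60×10^-6 m³/s.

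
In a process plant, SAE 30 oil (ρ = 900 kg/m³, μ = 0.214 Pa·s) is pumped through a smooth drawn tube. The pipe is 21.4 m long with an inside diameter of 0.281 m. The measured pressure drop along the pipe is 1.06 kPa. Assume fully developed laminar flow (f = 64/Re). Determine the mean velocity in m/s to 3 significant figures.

V ≈ 0.571 m/s

For laminar flow, f = 64/Re with Re = ρVD/μ, so Darcy-Weisbach reduces to ΔP = 32μLV/D². Solving for V: V = ΔP·D²/(32μL) = 1060·(0.281)²/(32·0.214·21.4) = 0.5711 m/s.
Check: Re = ρVD/μ = 900·0.5711·0.281/0.214 = 675 < 2300, so the laminar assumption holds.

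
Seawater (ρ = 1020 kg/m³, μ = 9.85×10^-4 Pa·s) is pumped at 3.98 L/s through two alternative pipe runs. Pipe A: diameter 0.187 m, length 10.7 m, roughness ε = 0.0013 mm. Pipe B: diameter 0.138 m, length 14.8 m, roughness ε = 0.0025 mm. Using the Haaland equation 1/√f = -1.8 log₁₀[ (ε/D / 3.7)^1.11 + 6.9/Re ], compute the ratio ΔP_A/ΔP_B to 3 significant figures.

ΔP_A/ΔP_B ≈ 0.170

Pipe A: V = Q/A = 0.00398/0.02746 = 0.1449 m/s; Re = 2.806e+04; ε/D = 6.95e-06; Haaland → f = 0.0237; ΔP_A = f(L/D)(ρV²/2) = 14.53 Pa.
Pipe B: V = Q/A = 0.00398/0.01496 = 0.2661 m/s; Re = 3.803e+04; ε/D = 1.81e-05; Haaland → f = 0.02209; ΔP_B = f(L/D)(ρV²/2) = 85.54 Pa.
ΔP_A/ΔP_B = 14.53/85.54 = 0.170.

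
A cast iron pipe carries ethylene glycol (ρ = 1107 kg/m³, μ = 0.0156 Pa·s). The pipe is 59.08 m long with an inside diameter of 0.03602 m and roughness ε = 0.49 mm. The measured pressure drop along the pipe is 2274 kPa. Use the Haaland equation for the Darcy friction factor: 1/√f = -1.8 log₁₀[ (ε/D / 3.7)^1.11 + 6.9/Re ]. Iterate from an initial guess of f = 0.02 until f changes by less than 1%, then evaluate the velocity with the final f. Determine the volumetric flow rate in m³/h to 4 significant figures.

Rearranging Darcy-Weisbach: V = √(2·ΔP·D/(f·L·ρ)). With ε/D = 0.00049/0.03602 = 0.0136, iterate starting from f = 0.02:
  f = 0.02 → V = √(2·2.274e+06·0.03602/(0.02·59.08·1107)) = 11.19 m/s; Re = ρVD/μ = 2.86e+04; f → 0.04387
  f = 0.04387 → V = 7.557 m/s; Re = 1.931e+04; f → 0.04461
  f = 0.04461 → V = 7.494 m/s; Re = 1.915e+04; f → 0.04462
Converged (Δf/f < 1%). With the final f = 0.04462: V = √(2·2.274e+06·0.03602/(0.04462·59.08·1107)) = 7.492 m/s.
Q = V·A = 7.492·(π/4·0.03602²) = 0.007634 m³/s = 27.48 m³/h.

Q ≈ 27.48 m³/h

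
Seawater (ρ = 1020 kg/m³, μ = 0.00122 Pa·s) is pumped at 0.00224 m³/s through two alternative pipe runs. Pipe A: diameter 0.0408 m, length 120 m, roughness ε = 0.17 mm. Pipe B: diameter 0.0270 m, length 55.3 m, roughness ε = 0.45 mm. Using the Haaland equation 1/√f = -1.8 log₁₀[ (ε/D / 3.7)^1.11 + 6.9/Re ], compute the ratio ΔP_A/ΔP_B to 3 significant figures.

Pipe A: V = Q/A = 0.00224/0.001307 = 1.713 m/s; Re = 5.844e+04; ε/D = 0.00417; Haaland → f = 0.03041; ΔP_A = f(L/D)(ρV²/2) = 1.339e+05 Pa.
Pipe B: V = Q/A = 0.00224/0.0005726 = 3.912 m/s; Re = 8.832e+04; ε/D = 0.0167; Haaland → f = 0.04597; ΔP_B = f(L/D)(ρV²/2) = 7.35e+05 Pa.
ΔP_A/ΔP_B = 1.339e+05/7.35e+05 = 0.182.

ΔP_A/ΔP_B ≈ 0.182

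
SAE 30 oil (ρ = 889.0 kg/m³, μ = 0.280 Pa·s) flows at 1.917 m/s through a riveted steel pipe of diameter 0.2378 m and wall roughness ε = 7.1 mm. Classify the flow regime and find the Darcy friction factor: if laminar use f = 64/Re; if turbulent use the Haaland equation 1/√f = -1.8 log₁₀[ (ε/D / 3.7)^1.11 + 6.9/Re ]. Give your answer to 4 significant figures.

Re = ρVD/μ = 889·1.917·0.2378/0.28 = 1447.
Re < 2300 → laminar, so f = 64/Re = 0.04422 (roughness is irrelevant in laminar flow).

f ≈ 0.04422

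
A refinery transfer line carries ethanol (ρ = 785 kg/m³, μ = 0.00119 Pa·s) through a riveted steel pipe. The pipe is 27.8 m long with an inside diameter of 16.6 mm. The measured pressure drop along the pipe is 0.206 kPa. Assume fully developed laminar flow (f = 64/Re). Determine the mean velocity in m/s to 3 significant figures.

For laminar flow, f = 64/Re with Re = ρVD/μ, so Darcy-Weisbach reduces to ΔP = 32μLV/D². Solving for V: V = ΔP·D²/(32μL) = 206·(0.0166)²/(32·0.00119·27.8) = 0.05362 m/s.
Check: Re = ρVD/μ = 785·0.05362·0.0166/0.00119 = 587.2 < 2300, so the laminar assumption holds.

V ≈ 0.0536 m/s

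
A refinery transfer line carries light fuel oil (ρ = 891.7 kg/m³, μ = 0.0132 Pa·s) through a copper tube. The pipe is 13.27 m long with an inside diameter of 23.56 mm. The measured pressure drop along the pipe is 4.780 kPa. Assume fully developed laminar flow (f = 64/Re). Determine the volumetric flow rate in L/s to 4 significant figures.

For laminar flow, f = 64/Re with Re = ρVD/μ, so Darcy-Weisbach reduces to ΔP = 32μLV/D². Solving for V: V = ΔP·D²/(32μL) = 4780·(0.02356)²/(32·0.0132·13.27) = 0.4734 m/s.
Check: Re = ρVD/μ = 891.7·0.4734·0.02356/0.0132 = 753.4 < 2300, so the laminar assumption holds.
Q = V·A = 0.4734·(π/4·0.02356²) = 0.0002064 m³/s = 0.2064 L/s.

Q ≈ 0.2064 L/s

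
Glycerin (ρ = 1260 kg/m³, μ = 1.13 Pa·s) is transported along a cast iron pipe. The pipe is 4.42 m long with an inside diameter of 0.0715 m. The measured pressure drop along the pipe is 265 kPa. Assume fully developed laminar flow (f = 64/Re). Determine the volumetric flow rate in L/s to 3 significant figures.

For laminar flow, f = 64/Re with Re = ρVD/μ, so Darcy-Weisbach reduces to ΔP = 32μLV/D². Solving for V: V = ΔP·D²/(32μL) = 2.65e+05·(0.0715)²/(32·1.13·4.42) = 8.476 m/s.
Check: Re = ρVD/μ = 1260·8.476·0.0715/1.13 = 675.8 < 2300, so the laminar assumption holds.
Q = V·A = 8.476·(π/4·0.0715²) = 0.03403 m³/s = 34.0 L/s.

Q ≈ 34.0 L/s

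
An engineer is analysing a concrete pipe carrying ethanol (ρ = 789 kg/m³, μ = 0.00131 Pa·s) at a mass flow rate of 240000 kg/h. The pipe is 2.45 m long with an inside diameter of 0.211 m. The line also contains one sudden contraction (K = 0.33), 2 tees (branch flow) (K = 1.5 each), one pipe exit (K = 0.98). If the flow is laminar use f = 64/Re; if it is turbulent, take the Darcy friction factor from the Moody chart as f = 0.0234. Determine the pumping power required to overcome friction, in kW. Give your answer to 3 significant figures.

ṁ = 240000 kg/h = 240000/3600 = 66.67 kg/s.
A = πD²/4 = π(0.211)²/4 = 0.03497 m²; mean velocity V = ṁ/(ρA) = 66.67/(789 · 0.03497) = 2.416 m/s.
Reynolds number Re = ρVD/μ = 789 · 2.416 · 0.211 / 0.00131 = 3.071e+05.
Re > 4000 → turbulent; use the Moody-chart value f = 0.0234.
Total minor-loss coefficient ΣK = 1·0.33 + 2·1.5 + 1·0.98 = 4.31.
ΔP = [f·L/D + ΣK]·(ρV²/2) = [0.0234·2.45/0.211 + 4.31]·(789·2.416²/2) = [0.2717 + 4.31]·2304 = 1.055e+04 Pa.
Q = ṁ/ρ = 66.67/789 = 0.0845 m³/s.
Pumping power P = QΔP = 0.0845·1.055e+04 = 891.8 W = 0.892 kW.

P ≈ 0.892 kW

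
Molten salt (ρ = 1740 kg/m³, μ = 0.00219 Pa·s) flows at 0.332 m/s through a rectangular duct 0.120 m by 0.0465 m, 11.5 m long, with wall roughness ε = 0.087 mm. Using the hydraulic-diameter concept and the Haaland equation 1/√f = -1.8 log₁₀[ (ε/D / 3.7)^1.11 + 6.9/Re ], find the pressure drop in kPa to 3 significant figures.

Hydraulic diameter D_h = 4A/P = 4·(0.12·0.0465)/(2·(0.12+0.0465)) = 0.02232/0.333 = 0.06703 m.
Re = ρVD_h/μ = 1740·0.332·0.06703/0.00219 = 1.768e+04.
ε/D_h = 8.7e-05/0.06703 = 0.0013; Haaland gives 1/√f = -1.8 log₁₀[0.000146+0.00039] = 5.887, so f = 0.02886.
ΔP = f(L/D_h)(ρV²/2) = 0.02886·11.5/0.06703·95.89 = 474.8 Pa.
ΔP = 0.475 kPa.

ΔP ≈ 0.475 kPa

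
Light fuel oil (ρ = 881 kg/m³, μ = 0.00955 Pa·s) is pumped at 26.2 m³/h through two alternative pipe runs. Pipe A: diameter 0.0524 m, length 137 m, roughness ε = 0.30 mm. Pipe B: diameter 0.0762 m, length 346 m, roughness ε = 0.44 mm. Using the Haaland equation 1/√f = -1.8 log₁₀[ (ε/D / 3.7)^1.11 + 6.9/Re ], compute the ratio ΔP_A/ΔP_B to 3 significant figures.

Pipe A: V = Q/A = 0.007278/0.002157 = 3.375 m/s; Re = 1.631e+04; ε/D = 0.00573; Haaland → f = 0.03602; ΔP_A = f(L/D)(ρV²/2) = 4.725e+05 Pa.
Pipe B: V = Q/A = 0.007278/0.00456 = 1.596 m/s; Re = 1.122e+04; ε/D = 0.00577; Haaland → f = 0.03774; ΔP_B = f(L/D)(ρV²/2) = 1.923e+05 Pa.
ΔP_A/ΔP_B = 4.725e+05/1.923e+05 = 2.46.

ΔP_A/ΔP_B ≈ 2.46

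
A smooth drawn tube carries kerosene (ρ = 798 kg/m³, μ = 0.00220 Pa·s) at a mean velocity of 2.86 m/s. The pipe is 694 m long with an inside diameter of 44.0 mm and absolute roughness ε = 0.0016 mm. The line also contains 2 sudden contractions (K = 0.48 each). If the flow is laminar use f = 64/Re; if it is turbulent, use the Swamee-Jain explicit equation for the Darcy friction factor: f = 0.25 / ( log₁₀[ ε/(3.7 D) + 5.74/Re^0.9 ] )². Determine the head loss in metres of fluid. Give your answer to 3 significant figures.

Reynolds number Re = ρVD/μ = 798 · 2.86 · 0.044 / 0.0022 = 4.565e+04.
Re > 4000 → turbulent. Relative roughness ε/D = 1.6e-06/0.044 = 3.64e-05. Swamee-Jain: f = 0.25/(log₁₀[3.64e-05/3.7 + 5.74/4.565e+04^0.9])² = 0.25/(log₁₀[9.83e-06 + 0.000368])² = 0.25/(-3.423)² = 0.02134.
Total minor-loss coefficient ΣK = 2·0.48 = 0.96.
ΔP = [f·L/D + ΣK]·(ρV²/2) = [0.02134·694/0.044 + 0.96]·(798·2.86²/2) = [336.5 + 0.96]·3264 = 1.101e+06 Pa.
Head loss h_f = ΔP/(ρg) = 1.101e+06/(798·9.81) = 141 m.

h_f ≈ 141 m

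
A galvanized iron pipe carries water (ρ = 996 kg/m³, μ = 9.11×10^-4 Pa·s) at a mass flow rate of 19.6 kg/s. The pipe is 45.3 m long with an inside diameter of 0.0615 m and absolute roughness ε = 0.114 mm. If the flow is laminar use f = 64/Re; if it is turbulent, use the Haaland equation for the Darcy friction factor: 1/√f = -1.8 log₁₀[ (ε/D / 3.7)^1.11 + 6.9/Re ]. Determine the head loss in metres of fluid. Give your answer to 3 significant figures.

A = πD²/4 = π(0.0615)²/4 = 0.002971 m²; mean velocity V = ṁ/(ρA) = 19.6/(996 · 0.002971) = 6.625 m/s.
Reynolds number Re = ρVD/μ = 996 · 6.625 · 0.0615 / 0.000911 = 4.454e+05.
Re > 4000 → turbulent. Relative roughness ε/D = 0.000114/0.0615 = 0.00185. Haaland: 1/√f = -1.8 log₁₀[(0.00185/3.7)^1.11 + 6.9/4.454e+05] = -1.8 log₁₀[0.000217 + 1.55e-05] = 6.54, so f = 0.02338.
Darcy-Weisbach: ΔP = f(L/D)(ρV²/2) = 0.02338·(45.3/0.0615)·(996·6.625²/2) = 0.02338·736.6·2.185e+04 = 3.764e+05 Pa.
Head loss h_f = ΔP/(ρg) = 3.764e+05/(996·9.81) = 38.5 m.

h_f ≈ 38.5 m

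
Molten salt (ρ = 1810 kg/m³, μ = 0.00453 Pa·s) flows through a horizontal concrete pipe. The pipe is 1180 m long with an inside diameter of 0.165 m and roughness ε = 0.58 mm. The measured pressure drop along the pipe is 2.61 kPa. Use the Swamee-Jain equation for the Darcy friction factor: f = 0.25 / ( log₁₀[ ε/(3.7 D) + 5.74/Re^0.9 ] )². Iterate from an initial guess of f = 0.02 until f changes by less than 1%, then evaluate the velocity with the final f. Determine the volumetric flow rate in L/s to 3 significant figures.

Q ≈ 2.16 L/s

Rearranging Darcy-Weisbach: V = √(2·ΔP·D/(f·L·ρ)). With ε/D = 0.00058/0.165 = 0.00352, iterate starting from f = 0.02:
  f = 0.02 → V = √(2·2610·0.165/(0.02·1180·1810)) = 0.142 m/s; Re = ρVD/μ = 9362; f → 0.03683
  f = 0.03683 → V = 0.1046 m/s; Re = 6899; f → 0.03911
  f = 0.03911 → V = 0.1015 m/s; Re = 6694; f → 0.03936
Converged (Δf/f < 1%). With the final f = 0.03936: V = √(2·2610·0.165/(0.03936·1180·1810)) = 0.1012 m/s.
Q = V·A = 0.1012·(π/4·0.165²) = 0.002164 m³/s = 2.16 L/s.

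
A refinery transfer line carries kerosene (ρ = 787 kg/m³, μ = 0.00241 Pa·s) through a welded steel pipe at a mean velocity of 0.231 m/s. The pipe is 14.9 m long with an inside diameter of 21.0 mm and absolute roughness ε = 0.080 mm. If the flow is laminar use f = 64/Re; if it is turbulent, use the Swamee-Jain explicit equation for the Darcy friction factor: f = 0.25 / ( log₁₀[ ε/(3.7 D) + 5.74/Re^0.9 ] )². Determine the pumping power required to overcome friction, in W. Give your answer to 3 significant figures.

P ≈ 0.0482 W

Reynolds number Re = ρVD/μ = 787 · 0.231 · 0.021 / 0.00241 = 1584.
Re < 2300 → laminar flow, so f = 64/Re = 64/1584 = 0.0404 (the turbulent correlation is not needed).
Darcy-Weisbach: ΔP = f(L/D)(ρV²/2) = 0.0404·(14.9/0.021)·(787·0.231²/2) = 0.0404·709.5·21 = 601.9 Pa.
Q = V·A = 0.231·0.0003464 = 8.001e-05 m³/s.
Pumping power P = QΔP = 8.001e-05·601.9 = 0.04816 W = 0.0482 W.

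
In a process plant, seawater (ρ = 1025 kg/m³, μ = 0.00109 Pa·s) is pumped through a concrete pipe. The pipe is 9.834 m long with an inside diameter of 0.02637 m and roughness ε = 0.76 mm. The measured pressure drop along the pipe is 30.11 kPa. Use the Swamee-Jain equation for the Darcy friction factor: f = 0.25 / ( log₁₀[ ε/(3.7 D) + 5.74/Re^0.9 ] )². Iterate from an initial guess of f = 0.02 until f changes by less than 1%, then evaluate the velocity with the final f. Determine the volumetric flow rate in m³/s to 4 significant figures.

Rearranging Darcy-Weisbach: V = √(2·ΔP·D/(f·L·ρ)). With ε/D = 0.00076/0.02637 = 0.0288, iterate starting from f = 0.02:
  f = 0.02 → V = √(2·3.011e+04·0.02637/(0.02·9.834·1025)) = 2.807 m/s; Re = ρVD/μ = 6.96e+04; f → 0.05698
  f = 0.05698 → V = 1.663 m/s; Re = 4.123e+04; f → 0.05742
Converged (Δf/f < 1%). With the final f = 0.05742: V = √(2·3.011e+04·0.02637/(0.05742·9.834·1025)) = 1.656 m/s.
Q = V·A = 1.656·(π/4·0.02637²) = 0.0009046 m³/s = 9.046×10^-4 m³/s.

Q ≈ 9.046×10^-4 m³/s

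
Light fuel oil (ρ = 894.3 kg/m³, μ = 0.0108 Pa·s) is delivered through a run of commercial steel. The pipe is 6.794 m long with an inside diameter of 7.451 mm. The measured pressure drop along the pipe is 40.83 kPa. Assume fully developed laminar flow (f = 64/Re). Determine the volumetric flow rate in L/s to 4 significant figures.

Q ≈ 0.04209 L/s

For laminar flow, f = 64/Re with Re = ρVD/μ, so Darcy-Weisbach reduces to ΔP = 32μLV/D². Solving for V: V = ΔP·D²/(32μL) = 4.083e+04·(0.007451)²/(32·0.0108·6.794) = 0.9654 m/s.
Check: Re = ρVD/μ = 894.3·0.9654·0.007451/0.0108 = 595.6 < 2300, so the laminar assumption holds.
Q = V·A = 0.9654·(π/4·0.007451²) = 4.209e-05 m³/s = 0.04209 L/s.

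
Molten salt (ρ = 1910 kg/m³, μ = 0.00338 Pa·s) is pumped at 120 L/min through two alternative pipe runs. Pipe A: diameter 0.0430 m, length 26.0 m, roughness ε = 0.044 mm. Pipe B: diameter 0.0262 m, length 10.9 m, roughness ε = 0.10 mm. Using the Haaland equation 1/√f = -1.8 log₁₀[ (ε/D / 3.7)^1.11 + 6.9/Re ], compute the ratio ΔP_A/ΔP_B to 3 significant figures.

Pipe A: V = Q/A = 0.002/0.001452 = 1.377 m/s; Re = 3.346e+04; ε/D = 0.00102; Haaland → f = 0.02524; ΔP_A = f(L/D)(ρV²/2) = 2.764e+04 Pa.
Pipe B: V = Q/A = 0.002/0.0005391 = 3.71 m/s; Re = 5.492e+04; ε/D = 0.00382; Haaland → f = 0.02986; ΔP_B = f(L/D)(ρV²/2) = 1.633e+05 Pa.
ΔP_A/ΔP_B = 2.764e+04/1.633e+05 = 0.169.

ΔP_A/ΔP_B ≈ 0.169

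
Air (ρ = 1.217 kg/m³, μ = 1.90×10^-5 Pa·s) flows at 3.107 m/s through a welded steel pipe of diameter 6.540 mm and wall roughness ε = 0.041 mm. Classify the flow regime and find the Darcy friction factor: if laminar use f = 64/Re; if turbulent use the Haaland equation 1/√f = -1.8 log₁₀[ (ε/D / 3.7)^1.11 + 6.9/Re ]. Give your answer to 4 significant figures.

f ≈ 0.04917

Re = ρVD/μ = 1.217·3.107·0.00654/1.9e-05 = 1302.
Re < 2300 → laminar, so f = 64/Re = 0.04917 (roughness is irrelevant in laminar flow).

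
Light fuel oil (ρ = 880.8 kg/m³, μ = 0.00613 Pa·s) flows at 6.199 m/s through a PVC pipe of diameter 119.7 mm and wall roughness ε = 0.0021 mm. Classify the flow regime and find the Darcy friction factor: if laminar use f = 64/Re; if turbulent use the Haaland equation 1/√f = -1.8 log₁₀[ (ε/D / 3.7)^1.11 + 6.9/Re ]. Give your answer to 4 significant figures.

Re = ρVD/μ = 880.8·6.199·0.1197/0.00613 = 1.066e+05.
Re > 4000 → turbulent. ε/D = 2.1e-06/0.1197 = 1.75e-05; Haaland: 1/√f = -1.8 log₁₀[1.23e-06 + 6.47e-05] = 7.525, so f = 0.01766.

f ≈ 0.01766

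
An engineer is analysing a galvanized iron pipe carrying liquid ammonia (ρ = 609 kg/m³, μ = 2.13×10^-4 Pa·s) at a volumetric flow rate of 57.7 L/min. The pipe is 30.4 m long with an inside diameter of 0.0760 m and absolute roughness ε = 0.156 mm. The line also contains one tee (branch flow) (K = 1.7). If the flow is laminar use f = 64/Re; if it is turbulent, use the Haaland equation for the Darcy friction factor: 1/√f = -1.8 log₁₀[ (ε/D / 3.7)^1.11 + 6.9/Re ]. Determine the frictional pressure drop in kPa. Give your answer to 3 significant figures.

Q = 57.7 L/min = 57.7/60000 = 0.0009617 m³/s.
Cross-sectional area A = πD²/4 = π(0.076)²/4 = 0.004536 m²; mean velocity V = Q/A = 0.0009617/0.004536 = 0.212 m/s.
Reynolds number Re = ρVD/μ = 609 · 0.212 · 0.076 / 0.000213 = 4.606e+04.
Re > 4000 → turbulent. Relative roughness ε/D = 0.000156/0.076 = 0.00205. Haaland: 1/√f = -1.8 log₁₀[(0.00205/3.7)^1.11 + 6.9/4.606e+04] = -1.8 log₁₀[0.000243 + 0.00015] = 6.13, so f = 0.02661.
Total minor-loss coefficient ΣK = 1·1.7 = 1.7.
ΔP = [f·L/D + ΣK]·(ρV²/2) = [0.02661·30.4/0.076 + 1.7]·(609·0.212²/2) = [10.64 + 1.7]·13.68 = 168.9 Pa.
ΔP = 168.9 Pa = 0.169 kPa.

ΔP ≈ 0.169 kPa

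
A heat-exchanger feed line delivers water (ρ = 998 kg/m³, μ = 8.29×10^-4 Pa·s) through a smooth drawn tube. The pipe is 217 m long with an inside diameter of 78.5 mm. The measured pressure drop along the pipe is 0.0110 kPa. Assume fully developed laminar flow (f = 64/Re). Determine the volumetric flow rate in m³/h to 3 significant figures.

Q ≈ 0.205 m³/h

For laminar flow, f = 64/Re with Re = ρVD/μ, so Darcy-Weisbach reduces to ΔP = 32μLV/D². Solving for V: V = ΔP·D²/(32μL) = 11·(0.0785)²/(32·0.000829·217) = 0.01178 m/s.
Check: Re = ρVD/μ = 998·0.01178·0.0785/0.000829 = 1113 < 2300, so the laminar assumption holds.
Q = V·A = 0.01178·(π/4·0.0785²) = 5.699e-05 m³/s = 0.205 m³/h.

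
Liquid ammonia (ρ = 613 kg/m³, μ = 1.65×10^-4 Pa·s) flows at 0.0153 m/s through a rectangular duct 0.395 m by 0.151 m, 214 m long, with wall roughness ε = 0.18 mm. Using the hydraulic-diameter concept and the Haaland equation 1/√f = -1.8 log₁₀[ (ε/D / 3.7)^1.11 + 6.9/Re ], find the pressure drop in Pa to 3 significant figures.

ΔP ≈ 2.13 Pa

Hydraulic diameter D_h = 4A/P = 4·(0.395·0.151)/(2·(0.395+0.151)) = 0.2386/1.092 = 0.2185 m.
Re = ρVD_h/μ = 613·0.0153·0.2185/0.000165 = 1.242e+04.
ε/D_h = 0.00018/0.2185 = 0.000824; Haaland gives 1/√f = -1.8 log₁₀[8.83e-05+0.000556] = 5.744, so f = 0.03031.
ΔP = f(L/D_h)(ρV²/2) = 0.03031·214/0.2185·0.07175 = 2.13 Pa.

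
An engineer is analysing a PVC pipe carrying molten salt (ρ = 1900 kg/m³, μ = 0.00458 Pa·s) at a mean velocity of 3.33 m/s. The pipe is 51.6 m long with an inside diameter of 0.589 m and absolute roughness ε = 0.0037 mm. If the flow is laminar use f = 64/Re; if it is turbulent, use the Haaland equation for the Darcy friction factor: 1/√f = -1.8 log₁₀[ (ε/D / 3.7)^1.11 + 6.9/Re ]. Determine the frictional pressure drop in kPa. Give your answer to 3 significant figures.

ΔP ≈ 11.2 kPa

Reynolds number Re = ρVD/μ = 1900 · 3.33 · 0.589 / 0.00458 = 8.137e+05.
Re > 4000 → turbulent. Relative roughness ε/D = 3.7e-06/0.589 = 6.28e-06. Haaland: 1/√f = -1.8 log₁₀[(6.28e-06/3.7)^1.11 + 6.9/8.137e+05] = -1.8 log₁₀[3.94e-07 + 8.48e-06] = 9.093, so f = 0.01209.
Darcy-Weisbach: ΔP = f(L/D)(ρV²/2) = 0.01209·(51.6/0.589)·(1900·3.33²/2) = 0.01209·87.61·1.053e+04 = 1.116e+04 Pa.
ΔP = 1.116e+04 Pa = 11.2 kPa.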